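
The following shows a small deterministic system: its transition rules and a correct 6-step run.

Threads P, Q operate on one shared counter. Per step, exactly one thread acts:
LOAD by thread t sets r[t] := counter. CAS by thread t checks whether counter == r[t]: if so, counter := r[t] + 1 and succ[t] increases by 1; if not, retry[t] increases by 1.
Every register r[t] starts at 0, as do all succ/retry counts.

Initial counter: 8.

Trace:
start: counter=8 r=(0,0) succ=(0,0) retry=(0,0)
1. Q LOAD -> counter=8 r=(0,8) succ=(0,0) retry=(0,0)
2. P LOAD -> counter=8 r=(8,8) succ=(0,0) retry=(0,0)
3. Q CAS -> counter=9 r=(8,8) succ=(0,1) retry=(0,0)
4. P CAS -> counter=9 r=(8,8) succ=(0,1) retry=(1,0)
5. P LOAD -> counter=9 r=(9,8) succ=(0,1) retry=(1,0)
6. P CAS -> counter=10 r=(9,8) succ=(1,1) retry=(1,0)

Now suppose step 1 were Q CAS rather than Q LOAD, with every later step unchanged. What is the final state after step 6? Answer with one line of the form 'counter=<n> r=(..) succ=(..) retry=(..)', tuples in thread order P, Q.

(re-executing from step 1 with the substitution; state before step 1: counter=8 r=(0,0) succ=(0,0) retry=(0,0))
1. Q CAS -> counter=8 r=(0,0) succ=(0,0) retry=(0,1)
2. P LOAD -> counter=8 r=(8,0) succ=(0,0) retry=(0,1)
3. Q CAS -> counter=8 r=(8,0) succ=(0,0) retry=(0,2)
4. P CAS -> counter=9 r=(8,0) succ=(1,0) retry=(0,2)
5. P LOAD -> counter=9 r=(9,0) succ=(1,0) retry=(0,2)
6. P CAS -> counter=10 r=(9,0) succ=(2,0) retry=(0,2)

counter=10 r=(9,0) succ=(2,0) retry=(0,2)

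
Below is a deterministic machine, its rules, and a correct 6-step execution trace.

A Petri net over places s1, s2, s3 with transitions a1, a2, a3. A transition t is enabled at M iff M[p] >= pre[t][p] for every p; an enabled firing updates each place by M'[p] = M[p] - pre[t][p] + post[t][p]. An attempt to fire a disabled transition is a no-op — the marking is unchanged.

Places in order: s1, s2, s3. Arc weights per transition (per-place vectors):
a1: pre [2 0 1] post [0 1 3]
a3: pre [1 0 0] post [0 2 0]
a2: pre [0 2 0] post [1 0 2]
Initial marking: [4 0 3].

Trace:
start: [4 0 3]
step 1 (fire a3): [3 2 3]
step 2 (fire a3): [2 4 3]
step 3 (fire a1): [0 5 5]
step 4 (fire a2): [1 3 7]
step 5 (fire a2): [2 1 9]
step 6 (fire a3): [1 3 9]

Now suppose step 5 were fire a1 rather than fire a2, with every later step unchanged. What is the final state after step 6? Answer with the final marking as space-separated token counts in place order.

0 5 7

(re-executing from step 5 with the substitution; state before step 5: [1 3 7])
step 5 (fire a1): [1 3 7]
step 6 (fire a3): [0 5 7]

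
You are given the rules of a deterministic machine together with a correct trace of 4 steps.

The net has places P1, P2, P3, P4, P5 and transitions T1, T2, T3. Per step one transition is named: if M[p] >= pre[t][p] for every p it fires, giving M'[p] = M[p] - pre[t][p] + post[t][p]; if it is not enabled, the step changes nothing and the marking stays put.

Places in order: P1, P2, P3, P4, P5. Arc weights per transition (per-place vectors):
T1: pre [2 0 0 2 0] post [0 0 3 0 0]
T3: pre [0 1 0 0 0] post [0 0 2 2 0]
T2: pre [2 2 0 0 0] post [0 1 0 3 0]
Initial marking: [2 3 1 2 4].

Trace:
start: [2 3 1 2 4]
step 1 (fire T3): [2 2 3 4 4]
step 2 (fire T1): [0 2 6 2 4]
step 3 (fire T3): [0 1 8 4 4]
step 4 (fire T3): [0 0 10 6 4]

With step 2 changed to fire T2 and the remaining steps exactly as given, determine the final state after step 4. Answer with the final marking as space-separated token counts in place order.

0 0 5 9 4

(re-executing from step 2 with the substitution; state before step 2: [2 2 3 4 4])
step 2 (fire T2): [0 1 3 7 4]
step 3 (fire T3): [0 0 5 9 4]
step 4 (fire T3): [0 0 5 9 4]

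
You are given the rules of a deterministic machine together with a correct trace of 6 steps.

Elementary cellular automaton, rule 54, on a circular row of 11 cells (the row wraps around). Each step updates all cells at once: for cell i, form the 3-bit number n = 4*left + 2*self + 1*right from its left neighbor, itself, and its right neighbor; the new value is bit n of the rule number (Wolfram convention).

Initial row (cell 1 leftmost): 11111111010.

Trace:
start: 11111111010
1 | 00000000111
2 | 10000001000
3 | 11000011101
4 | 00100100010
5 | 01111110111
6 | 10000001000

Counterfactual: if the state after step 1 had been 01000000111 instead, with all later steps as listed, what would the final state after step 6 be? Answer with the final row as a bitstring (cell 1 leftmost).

state after step 1 := 01000000111
2 | 11100001000
3 | 00010011101
4 | 10111100011
5 | 01000010100
6 | 11100111110

11100111110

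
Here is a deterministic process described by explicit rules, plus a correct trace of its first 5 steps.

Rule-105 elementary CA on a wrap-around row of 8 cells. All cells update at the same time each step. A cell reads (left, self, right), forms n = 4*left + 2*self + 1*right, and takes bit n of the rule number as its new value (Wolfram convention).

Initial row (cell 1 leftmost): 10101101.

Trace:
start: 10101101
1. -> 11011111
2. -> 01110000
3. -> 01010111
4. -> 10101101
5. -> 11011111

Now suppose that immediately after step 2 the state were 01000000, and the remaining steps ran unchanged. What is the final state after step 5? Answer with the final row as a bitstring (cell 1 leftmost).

10100100

state after step 2 := 01000000
3. -> 00011111
4. -> 01010001
5. -> 10100100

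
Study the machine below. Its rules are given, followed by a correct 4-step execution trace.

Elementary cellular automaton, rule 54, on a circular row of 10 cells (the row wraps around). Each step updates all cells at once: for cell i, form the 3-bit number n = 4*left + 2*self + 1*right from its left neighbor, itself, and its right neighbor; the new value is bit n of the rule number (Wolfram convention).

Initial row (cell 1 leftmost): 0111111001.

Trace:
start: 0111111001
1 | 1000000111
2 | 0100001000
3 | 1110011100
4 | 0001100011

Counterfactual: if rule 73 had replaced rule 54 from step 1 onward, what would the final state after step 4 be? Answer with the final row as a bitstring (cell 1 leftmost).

0001100011

(re-executing steps 1..4 under rule 73; state before step 1: 0111111001)
1 | 0100001000
2 | 0001100011
3 | 0101101011
4 | 0001100011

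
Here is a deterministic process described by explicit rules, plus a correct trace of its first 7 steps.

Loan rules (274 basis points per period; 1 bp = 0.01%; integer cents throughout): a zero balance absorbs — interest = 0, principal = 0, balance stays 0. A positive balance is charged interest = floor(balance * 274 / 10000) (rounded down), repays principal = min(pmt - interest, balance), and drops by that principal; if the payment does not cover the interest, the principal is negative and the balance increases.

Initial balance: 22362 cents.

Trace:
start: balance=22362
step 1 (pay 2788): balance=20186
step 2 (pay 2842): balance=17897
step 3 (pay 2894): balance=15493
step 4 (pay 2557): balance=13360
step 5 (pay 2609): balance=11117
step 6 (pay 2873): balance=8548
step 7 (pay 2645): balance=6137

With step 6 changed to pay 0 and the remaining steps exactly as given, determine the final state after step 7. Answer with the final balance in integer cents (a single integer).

(re-executing from step 6 with the substitution; state before step 6: balance=11117)
step 6 (pay 0): balance=11421
step 7 (pay 2645): balance=9088

9088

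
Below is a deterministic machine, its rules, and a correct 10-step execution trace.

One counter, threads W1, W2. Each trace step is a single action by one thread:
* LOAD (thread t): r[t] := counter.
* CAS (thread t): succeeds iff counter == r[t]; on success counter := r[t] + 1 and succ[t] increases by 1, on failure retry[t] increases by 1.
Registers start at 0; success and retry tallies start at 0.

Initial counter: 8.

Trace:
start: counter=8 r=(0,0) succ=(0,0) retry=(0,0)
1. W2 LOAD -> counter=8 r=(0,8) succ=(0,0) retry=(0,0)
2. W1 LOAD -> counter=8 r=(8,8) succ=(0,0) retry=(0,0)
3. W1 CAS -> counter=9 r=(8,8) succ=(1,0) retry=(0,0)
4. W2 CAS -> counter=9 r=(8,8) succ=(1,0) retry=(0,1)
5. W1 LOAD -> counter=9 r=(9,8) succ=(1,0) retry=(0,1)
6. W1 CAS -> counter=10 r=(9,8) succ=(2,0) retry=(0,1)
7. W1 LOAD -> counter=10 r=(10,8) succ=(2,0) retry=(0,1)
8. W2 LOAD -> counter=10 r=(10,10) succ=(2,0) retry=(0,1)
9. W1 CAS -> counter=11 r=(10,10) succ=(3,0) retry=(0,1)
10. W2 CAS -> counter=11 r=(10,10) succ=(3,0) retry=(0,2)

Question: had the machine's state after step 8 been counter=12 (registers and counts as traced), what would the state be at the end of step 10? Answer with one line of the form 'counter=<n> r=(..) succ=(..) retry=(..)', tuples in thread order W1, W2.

state after step 8 := counter=12 r=(10,10) succ=(2,0) retry=(0,1)
9. W1 CAS -> counter=12 r=(10,10) succ=(2,0) retry=(1,1)
10. W2 CAS -> counter=12 r=(10,10) succ=(2,0) retry=(1,2)

counter=12 r=(10,10) succ=(2,0) retry=(1,2)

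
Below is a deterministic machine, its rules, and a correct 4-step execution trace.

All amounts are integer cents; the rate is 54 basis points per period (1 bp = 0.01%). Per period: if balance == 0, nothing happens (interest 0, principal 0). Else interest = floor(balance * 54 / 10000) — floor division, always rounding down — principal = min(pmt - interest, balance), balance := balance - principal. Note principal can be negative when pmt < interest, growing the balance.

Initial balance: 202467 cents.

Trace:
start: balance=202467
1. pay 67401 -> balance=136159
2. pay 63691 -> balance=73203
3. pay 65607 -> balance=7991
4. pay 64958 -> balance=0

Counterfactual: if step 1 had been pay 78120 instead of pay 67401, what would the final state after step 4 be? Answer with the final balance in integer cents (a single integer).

0

(re-executing from step 1 with the substitution; state before step 1: balance=202467)
1. pay 78120 -> balance=125440
2. pay 63691 -> balance=62426
3. pay 65607 -> balance=0
4. pay 64958 -> balance=0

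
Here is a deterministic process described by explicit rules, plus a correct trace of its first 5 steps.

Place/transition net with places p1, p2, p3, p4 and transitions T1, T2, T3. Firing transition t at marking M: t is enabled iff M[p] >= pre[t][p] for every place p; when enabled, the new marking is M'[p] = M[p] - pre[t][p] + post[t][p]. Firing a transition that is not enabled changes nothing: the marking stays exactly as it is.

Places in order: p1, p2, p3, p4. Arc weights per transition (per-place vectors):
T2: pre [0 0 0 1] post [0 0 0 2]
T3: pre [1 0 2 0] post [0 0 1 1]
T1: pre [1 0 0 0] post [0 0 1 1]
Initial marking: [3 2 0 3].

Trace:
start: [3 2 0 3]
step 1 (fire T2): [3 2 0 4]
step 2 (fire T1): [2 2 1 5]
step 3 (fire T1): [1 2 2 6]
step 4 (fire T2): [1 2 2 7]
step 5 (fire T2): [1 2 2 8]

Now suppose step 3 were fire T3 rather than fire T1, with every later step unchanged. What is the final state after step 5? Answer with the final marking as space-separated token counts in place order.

2 2 1 7

(re-executing from step 3 with the substitution; state before step 3: [2 2 1 5])
step 3 (fire T3): [2 2 1 5]
step 4 (fire T2): [2 2 1 6]
step 5 (fire T2): [2 2 1 7]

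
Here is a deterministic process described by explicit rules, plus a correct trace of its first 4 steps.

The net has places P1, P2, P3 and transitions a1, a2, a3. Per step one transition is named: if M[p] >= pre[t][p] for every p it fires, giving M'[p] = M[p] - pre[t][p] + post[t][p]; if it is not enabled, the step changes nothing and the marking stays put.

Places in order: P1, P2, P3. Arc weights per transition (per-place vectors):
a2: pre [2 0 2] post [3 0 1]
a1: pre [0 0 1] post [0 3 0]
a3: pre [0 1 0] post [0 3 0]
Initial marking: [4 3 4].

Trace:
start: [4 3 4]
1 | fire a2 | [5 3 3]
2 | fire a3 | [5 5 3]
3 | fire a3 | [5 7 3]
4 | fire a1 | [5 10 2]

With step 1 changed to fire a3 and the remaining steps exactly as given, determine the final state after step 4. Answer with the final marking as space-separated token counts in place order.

4 12 3

(re-executing from step 1 with the substitution; state before step 1: [4 3 4])
1 | fire a3 | [4 5 4]
2 | fire a3 | [4 7 4]
3 | fire a3 | [4 9 4]
4 | fire a1 | [4 12 3]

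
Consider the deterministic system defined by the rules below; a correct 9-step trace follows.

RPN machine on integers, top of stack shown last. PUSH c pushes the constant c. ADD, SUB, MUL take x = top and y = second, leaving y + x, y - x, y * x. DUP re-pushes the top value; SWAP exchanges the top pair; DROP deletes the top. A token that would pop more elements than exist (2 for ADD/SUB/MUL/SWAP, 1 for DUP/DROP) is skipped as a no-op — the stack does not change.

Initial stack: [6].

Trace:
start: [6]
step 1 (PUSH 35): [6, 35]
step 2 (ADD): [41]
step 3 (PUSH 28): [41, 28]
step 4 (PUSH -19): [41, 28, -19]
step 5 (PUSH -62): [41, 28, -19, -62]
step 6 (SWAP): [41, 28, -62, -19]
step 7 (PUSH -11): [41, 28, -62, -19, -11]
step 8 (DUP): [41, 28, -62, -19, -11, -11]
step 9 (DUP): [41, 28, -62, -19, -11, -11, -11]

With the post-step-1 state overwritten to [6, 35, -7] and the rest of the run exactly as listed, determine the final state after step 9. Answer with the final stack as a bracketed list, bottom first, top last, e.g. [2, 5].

state after step 1 := [6, 35, -7]
step 2 (ADD): [6, 28]
step 3 (PUSH 28): [6, 28, 28]
step 4 (PUSH -19): [6, 28, 28, -19]
step 5 (PUSH -62): [6, 28, 28, -19, -62]
step 6 (SWAP): [6, 28, 28, -62, -19]
step 7 (PUSH -11): [6, 28, 28, -62, -19, -11]
step 8 (DUP): [6, 28, 28, -62, -19, -11, -11]
step 9 (DUP): [6, 28, 28, -62, -19, -11, -11, -11]

[6, 28, 28, -62, -19, -11, -11, -11]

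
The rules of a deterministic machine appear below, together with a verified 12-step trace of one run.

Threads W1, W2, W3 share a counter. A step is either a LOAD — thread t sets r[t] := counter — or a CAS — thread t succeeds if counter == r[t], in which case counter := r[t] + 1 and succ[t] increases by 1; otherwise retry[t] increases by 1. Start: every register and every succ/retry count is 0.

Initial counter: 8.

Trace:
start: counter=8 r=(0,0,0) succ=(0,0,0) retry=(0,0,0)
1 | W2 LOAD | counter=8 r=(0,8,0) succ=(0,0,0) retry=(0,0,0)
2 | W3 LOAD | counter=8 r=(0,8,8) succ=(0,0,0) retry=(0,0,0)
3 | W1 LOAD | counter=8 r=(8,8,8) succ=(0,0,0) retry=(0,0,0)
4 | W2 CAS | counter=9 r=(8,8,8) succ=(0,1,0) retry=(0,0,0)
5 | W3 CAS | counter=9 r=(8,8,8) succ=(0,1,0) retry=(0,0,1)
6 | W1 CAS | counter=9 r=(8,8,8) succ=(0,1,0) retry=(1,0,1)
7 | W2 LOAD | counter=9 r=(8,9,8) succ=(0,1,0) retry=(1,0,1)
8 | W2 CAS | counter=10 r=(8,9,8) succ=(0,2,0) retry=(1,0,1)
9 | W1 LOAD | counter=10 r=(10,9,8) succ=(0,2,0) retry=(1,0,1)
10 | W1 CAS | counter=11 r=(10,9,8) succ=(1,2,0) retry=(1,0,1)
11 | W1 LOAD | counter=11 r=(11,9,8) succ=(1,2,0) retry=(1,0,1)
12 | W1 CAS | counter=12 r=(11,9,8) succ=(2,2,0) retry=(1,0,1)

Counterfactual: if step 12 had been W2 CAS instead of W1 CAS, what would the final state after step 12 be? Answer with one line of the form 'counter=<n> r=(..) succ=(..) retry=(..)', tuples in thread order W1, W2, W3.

counter=11 r=(11,9,8) succ=(1,2,0) retry=(1,1,1)

(re-executing from step 12 with the substitution; state before step 12: counter=11 r=(11,9,8) succ=(1,2,0) retry=(1,0,1))
12 | W2 CAS | counter=11 r=(11,9,8) succ=(1,2,0) retry=(1,1,1)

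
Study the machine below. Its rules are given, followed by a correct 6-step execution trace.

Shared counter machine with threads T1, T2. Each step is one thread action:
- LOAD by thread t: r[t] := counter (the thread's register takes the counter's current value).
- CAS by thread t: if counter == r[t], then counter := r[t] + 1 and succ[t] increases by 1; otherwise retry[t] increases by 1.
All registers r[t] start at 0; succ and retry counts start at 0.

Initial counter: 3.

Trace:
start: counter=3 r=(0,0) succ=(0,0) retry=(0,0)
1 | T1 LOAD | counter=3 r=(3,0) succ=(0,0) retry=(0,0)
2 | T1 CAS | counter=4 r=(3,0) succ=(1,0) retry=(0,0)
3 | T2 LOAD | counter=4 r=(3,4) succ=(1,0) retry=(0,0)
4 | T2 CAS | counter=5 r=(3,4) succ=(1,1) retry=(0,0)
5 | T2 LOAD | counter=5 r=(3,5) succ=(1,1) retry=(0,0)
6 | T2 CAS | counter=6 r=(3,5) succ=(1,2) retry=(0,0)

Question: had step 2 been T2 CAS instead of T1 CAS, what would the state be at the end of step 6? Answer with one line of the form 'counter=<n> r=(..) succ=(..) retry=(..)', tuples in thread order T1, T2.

(re-executing from step 2 with the substitution; state before step 2: counter=3 r=(3,0) succ=(0,0) retry=(0,0))
2 | T2 CAS | counter=3 r=(3,0) succ=(0,0) retry=(0,1)
3 | T2 LOAD | counter=3 r=(3,3) succ=(0,0) retry=(0,1)
4 | T2 CAS | counter=4 r=(3,3) succ=(0,1) retry=(0,1)
5 | T2 LOAD | counter=4 r=(3,4) succ=(0,1) retry=(0,1)
6 | T2 CAS | counter=5 r=(3,4) succ=(0,2) retry=(0,1)

counter=5 r=(3,4) succ=(0,2) retry=(0,1)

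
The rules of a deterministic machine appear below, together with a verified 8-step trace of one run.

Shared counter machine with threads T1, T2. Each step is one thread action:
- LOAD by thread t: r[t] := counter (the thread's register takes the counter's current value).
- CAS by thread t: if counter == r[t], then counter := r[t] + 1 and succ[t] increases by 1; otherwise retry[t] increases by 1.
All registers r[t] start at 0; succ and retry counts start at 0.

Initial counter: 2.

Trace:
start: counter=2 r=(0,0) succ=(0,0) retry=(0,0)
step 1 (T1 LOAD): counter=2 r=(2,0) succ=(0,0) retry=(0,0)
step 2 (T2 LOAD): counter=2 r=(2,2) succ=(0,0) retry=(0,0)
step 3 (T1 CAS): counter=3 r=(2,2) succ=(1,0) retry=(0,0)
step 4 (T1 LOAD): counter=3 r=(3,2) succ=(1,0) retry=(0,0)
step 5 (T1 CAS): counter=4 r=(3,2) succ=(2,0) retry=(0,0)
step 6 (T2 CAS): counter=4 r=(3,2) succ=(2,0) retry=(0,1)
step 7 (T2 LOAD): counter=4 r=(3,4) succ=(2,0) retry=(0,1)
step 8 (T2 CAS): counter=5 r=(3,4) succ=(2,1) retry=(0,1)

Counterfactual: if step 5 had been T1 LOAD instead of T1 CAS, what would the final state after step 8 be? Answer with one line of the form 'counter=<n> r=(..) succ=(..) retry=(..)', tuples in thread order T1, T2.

counter=4 r=(3,3) succ=(1,1) retry=(0,1)

(re-executing from step 5 with the substitution; state before step 5: counter=3 r=(3,2) succ=(1,0) retry=(0,0))
step 5 (T1 LOAD): counter=3 r=(3,2) succ=(1,0) retry=(0,0)
step 6 (T2 CAS): counter=3 r=(3,2) succ=(1,0) retry=(0,1)
step 7 (T2 LOAD): counter=3 r=(3,3) succ=(1,0) retry=(0,1)
step 8 (T2 CAS): counter=4 r=(3,3) succ=(1,1) retry=(0,1)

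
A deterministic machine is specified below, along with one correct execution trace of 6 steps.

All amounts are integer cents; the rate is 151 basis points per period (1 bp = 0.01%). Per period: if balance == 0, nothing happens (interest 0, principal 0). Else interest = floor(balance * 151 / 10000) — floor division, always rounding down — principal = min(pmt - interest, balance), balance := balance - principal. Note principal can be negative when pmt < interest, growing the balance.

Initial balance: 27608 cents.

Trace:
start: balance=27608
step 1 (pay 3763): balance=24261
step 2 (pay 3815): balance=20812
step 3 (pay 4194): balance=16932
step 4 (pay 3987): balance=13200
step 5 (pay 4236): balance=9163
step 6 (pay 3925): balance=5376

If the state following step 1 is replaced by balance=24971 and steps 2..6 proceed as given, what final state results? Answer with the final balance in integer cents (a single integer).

state after step 1 := balance=24971
step 2 (pay 3815): balance=21533
step 3 (pay 4194): balance=17664
step 4 (pay 3987): balance=13943
step 5 (pay 4236): balance=9917
step 6 (pay 3925): balance=6141

6141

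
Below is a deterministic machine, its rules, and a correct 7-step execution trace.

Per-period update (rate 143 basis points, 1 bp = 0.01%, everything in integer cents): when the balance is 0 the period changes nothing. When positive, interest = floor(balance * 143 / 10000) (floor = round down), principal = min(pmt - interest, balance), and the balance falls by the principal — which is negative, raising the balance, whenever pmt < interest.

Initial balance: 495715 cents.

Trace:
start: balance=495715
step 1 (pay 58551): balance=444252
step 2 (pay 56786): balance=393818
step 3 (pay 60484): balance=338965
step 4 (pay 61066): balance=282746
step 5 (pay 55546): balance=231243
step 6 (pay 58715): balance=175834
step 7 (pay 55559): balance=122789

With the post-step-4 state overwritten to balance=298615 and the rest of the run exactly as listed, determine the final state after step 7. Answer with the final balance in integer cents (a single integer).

state after step 4 := balance=298615
step 5 (pay 55546): balance=247339
step 6 (pay 58715): balance=192160
step 7 (pay 55559): balance=139348

139348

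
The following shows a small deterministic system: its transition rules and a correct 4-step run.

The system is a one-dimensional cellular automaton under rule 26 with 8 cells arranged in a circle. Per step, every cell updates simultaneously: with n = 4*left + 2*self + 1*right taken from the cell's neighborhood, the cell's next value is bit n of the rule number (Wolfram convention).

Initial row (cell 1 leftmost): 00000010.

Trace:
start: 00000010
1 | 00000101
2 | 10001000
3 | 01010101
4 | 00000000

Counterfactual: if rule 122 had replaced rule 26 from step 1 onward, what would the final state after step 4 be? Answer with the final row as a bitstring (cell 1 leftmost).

10101010

(re-executing steps 1..4 under rule 122; state before step 1: 00000010)
1 | 00000101
2 | 10001010
3 | 01010101
4 | 10101010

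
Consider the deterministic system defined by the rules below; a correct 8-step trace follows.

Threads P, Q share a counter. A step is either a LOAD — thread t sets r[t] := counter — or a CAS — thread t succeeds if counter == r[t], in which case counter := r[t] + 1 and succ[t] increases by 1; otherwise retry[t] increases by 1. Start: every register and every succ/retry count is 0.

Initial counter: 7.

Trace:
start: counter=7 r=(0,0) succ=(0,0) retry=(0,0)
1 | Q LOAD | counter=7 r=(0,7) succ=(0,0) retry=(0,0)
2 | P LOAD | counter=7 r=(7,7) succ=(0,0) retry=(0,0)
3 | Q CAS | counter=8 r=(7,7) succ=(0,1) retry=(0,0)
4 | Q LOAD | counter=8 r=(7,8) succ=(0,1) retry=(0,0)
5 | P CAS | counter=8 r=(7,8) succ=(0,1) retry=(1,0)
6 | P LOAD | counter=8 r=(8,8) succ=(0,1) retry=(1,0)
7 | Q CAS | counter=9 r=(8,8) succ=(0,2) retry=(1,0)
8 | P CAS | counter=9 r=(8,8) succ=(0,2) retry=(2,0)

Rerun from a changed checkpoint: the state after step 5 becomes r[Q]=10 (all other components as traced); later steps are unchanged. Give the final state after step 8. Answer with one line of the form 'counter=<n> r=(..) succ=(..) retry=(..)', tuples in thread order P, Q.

state after step 5 := counter=8 r=(7,10) succ=(0,1) retry=(1,0)
6 | P LOAD | counter=8 r=(8,10) succ=(0,1) retry=(1,0)
7 | Q CAS | counter=8 r=(8,10) succ=(0,1) retry=(1,1)
8 | P CAS | counter=9 r=(8,10) succ=(1,1) retry=(1,1)

counter=9 r=(8,10) succ=(1,1) retry=(1,1)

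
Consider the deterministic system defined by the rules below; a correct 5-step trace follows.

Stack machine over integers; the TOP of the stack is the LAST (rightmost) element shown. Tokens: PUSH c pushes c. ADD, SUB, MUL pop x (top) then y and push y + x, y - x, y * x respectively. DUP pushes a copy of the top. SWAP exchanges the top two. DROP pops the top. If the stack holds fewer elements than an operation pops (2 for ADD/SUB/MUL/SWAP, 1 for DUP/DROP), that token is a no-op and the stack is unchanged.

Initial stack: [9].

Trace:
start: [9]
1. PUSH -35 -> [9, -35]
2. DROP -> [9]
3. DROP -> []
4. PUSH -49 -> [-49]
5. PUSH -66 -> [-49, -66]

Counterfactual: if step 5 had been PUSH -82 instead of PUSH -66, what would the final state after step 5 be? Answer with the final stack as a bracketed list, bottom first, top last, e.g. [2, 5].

[-49, -82]

(re-executing from step 5 with the substitution; state before step 5: [-49])
5. PUSH -82 -> [-49, -82]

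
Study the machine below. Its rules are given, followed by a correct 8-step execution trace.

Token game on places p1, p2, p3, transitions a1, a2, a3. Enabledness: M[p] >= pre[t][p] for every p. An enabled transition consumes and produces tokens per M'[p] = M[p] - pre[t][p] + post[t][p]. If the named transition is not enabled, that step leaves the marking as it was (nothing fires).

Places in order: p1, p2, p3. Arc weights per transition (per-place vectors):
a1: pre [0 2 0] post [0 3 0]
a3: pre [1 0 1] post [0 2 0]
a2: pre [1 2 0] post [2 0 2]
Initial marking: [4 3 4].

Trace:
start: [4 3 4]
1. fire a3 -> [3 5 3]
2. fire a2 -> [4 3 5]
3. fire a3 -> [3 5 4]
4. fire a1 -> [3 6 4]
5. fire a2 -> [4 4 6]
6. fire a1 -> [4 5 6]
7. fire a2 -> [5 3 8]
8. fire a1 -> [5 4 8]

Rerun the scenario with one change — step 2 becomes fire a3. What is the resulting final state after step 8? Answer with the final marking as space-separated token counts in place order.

3 8 5

(re-executing from step 2 with the substitution; state before step 2: [3 5 3])
2. fire a3 -> [2 7 2]
3. fire a3 -> [1 9 1]
4. fire a1 -> [1 10 1]
5. fire a2 -> [2 8 3]
6. fire a1 -> [2 9 3]
7. fire a2 -> [3 7 5]
8. fire a1 -> [3 8 5]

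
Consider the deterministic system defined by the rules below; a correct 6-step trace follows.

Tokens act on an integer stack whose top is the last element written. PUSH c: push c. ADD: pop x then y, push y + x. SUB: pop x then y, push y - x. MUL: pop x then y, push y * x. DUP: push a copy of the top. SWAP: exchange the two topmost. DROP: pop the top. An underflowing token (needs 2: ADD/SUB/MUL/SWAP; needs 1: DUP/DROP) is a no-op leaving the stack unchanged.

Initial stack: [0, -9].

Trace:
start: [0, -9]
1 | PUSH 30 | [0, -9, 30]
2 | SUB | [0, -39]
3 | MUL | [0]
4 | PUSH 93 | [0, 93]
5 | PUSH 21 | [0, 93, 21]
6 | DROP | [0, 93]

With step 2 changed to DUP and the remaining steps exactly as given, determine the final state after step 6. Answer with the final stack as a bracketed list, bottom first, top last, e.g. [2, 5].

(re-executing from step 2 with the substitution; state before step 2: [0, -9, 30])
2 | DUP | [0, -9, 30, 30]
3 | MUL | [0, -9, 900]
4 | PUSH 93 | [0, -9, 900, 93]
5 | PUSH 21 | [0, -9, 900, 93, 21]
6 | DROP | [0, -9, 900, 93]

[0, -9, 900, 93]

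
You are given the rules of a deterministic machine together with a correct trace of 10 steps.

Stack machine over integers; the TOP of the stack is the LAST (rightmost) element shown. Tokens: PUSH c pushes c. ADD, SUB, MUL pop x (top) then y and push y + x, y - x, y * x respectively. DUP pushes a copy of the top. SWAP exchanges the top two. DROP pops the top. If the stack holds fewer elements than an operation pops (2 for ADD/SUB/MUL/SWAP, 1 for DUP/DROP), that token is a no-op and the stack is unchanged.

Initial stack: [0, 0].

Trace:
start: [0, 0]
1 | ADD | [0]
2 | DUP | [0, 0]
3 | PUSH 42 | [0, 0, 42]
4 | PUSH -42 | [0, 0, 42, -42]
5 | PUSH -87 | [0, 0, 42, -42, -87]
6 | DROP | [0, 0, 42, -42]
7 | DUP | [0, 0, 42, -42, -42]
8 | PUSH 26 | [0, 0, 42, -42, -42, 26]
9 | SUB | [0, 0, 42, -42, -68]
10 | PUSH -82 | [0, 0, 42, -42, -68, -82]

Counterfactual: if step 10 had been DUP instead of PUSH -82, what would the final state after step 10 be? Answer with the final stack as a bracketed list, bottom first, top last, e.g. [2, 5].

[0, 0, 42, -42, -68, -68]

(re-executing from step 10 with the substitution; state before step 10: [0, 0, 42, -42, -68])
10 | DUP | [0, 0, 42, -42, -68, -68]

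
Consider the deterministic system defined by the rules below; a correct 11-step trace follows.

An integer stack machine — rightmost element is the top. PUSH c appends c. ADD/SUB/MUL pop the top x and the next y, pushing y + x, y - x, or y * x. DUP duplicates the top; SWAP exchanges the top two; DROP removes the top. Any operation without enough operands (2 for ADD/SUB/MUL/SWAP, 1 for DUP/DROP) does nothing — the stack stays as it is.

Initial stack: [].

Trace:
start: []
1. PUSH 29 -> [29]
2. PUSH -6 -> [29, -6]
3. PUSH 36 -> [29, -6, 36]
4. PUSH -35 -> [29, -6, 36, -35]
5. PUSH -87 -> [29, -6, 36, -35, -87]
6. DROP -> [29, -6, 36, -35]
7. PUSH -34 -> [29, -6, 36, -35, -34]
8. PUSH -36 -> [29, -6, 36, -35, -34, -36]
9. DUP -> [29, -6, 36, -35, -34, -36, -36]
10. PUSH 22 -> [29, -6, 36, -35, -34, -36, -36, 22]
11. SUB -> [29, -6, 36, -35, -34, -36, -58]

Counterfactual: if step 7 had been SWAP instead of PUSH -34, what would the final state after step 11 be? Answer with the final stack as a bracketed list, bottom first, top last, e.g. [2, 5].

(re-executing from step 7 with the substitution; state before step 7: [29, -6, 36, -35])
7. SWAP -> [29, -6, -35, 36]
8. PUSH -36 -> [29, -6, -35, 36, -36]
9. DUP -> [29, -6, -35, 36, -36, -36]
10. PUSH 22 -> [29, -6, -35, 36, -36, -36, 22]
11. SUB -> [29, -6, -35, 36, -36, -58]

[29, -6, -35, 36, -36, -58]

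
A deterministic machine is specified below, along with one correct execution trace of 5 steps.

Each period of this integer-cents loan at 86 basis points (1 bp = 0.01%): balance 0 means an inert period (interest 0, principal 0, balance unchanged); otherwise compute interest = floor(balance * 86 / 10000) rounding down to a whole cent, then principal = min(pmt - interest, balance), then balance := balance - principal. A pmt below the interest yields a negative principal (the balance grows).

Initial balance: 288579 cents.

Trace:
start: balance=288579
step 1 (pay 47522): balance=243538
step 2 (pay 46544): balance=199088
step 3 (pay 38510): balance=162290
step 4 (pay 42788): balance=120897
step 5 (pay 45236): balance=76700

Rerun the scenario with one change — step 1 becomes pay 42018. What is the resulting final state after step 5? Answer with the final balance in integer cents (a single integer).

82395

(re-executing from step 1 with the substitution; state before step 1: balance=288579)
step 1 (pay 42018): balance=249042
step 2 (pay 46544): balance=204639
step 3 (pay 38510): balance=167888
step 4 (pay 42788): balance=126543
step 5 (pay 45236): balance=82395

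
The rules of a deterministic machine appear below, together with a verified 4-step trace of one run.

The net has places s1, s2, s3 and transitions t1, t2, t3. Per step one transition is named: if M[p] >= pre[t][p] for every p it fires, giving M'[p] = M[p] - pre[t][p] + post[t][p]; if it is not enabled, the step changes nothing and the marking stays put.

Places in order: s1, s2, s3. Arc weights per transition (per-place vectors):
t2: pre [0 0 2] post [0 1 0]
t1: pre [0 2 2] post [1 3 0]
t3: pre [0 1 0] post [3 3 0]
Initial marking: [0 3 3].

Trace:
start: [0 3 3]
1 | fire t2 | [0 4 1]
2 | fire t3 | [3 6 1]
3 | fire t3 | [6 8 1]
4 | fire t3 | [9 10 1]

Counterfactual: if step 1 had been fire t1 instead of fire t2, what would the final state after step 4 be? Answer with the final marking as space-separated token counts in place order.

10 10 1

(re-executing from step 1 with the substitution; state before step 1: [0 3 3])
1 | fire t1 | [1 4 1]
2 | fire t3 | [4 6 1]
3 | fire t3 | [7 8 1]
4 | fire t3 | [10 10 1]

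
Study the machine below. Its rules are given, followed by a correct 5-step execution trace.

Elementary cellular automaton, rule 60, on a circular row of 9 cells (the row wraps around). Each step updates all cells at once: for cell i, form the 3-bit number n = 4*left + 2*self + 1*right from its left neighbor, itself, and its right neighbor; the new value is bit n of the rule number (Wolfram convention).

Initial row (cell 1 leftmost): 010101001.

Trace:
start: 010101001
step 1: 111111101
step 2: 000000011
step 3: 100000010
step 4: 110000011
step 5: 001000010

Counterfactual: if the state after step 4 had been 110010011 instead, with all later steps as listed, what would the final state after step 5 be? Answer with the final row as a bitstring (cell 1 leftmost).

state after step 4 := 110010011
step 5: 001011010

001011010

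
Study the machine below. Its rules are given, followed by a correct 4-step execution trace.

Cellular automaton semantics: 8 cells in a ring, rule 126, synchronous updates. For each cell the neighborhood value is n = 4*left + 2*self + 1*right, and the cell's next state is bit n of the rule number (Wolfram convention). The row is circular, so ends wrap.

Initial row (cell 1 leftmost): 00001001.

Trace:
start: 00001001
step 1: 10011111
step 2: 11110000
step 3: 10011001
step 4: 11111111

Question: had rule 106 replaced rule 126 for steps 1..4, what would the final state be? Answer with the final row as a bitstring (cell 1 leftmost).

(re-executing steps 1..4 under rule 106; state before step 1: 00001001)
step 1: 00010010
step 2: 00100100
step 3: 01001000
step 4: 10010000

10010000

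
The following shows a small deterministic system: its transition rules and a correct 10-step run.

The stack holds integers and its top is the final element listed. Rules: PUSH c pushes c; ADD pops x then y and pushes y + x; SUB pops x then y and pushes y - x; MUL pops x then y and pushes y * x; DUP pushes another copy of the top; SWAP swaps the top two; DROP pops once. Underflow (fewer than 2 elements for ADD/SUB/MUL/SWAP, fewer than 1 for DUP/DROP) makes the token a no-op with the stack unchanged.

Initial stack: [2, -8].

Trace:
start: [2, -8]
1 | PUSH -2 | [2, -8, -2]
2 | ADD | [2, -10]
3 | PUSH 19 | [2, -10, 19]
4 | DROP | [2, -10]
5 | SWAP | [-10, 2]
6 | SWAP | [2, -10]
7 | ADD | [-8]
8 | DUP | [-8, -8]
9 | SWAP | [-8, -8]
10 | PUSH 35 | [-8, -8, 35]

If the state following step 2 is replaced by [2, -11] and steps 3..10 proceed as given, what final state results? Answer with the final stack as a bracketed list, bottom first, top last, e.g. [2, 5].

[-9, -9, 35]

state after step 2 := [2, -11]
3 | PUSH 19 | [2, -11, 19]
4 | DROP | [2, -11]
5 | SWAP | [-11, 2]
6 | SWAP | [2, -11]
7 | ADD | [-9]
8 | DUP | [-9, -9]
9 | SWAP | [-9, -9]
10 | PUSH 35 | [-9, -9, 35]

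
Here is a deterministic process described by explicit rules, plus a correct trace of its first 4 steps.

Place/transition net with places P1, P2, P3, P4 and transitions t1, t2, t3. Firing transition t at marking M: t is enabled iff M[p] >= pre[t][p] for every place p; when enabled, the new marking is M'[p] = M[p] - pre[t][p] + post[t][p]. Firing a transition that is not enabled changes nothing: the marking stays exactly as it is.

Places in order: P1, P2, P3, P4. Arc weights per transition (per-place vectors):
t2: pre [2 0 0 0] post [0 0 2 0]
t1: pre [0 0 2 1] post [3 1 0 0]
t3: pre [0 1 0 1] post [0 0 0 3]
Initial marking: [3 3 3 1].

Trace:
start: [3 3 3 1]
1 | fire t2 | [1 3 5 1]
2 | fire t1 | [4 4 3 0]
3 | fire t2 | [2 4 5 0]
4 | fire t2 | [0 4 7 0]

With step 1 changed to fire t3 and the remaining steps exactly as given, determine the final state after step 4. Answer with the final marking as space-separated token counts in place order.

(re-executing from step 1 with the substitution; state before step 1: [3 3 3 1])
1 | fire t3 | [3 2 3 3]
2 | fire t1 | [6 3 1 2]
3 | fire t2 | [4 3 3 2]
4 | fire t2 | [2 3 5 2]

2 3 5 2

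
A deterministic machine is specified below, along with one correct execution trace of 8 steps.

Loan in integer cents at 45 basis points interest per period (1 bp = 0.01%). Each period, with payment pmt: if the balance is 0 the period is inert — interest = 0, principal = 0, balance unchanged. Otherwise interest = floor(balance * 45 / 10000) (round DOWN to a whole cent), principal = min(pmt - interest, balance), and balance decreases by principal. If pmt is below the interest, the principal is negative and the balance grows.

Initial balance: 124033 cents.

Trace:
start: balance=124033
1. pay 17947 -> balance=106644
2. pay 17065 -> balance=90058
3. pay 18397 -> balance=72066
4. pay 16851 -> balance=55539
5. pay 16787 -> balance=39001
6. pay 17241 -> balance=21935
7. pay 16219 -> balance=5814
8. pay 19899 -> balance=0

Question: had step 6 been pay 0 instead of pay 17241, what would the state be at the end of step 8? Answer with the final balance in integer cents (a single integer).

3338

(re-executing from step 6 with the substitution; state before step 6: balance=39001)
6. pay 0 -> balance=39176
7. pay 16219 -> balance=23133
8. pay 19899 -> balance=3338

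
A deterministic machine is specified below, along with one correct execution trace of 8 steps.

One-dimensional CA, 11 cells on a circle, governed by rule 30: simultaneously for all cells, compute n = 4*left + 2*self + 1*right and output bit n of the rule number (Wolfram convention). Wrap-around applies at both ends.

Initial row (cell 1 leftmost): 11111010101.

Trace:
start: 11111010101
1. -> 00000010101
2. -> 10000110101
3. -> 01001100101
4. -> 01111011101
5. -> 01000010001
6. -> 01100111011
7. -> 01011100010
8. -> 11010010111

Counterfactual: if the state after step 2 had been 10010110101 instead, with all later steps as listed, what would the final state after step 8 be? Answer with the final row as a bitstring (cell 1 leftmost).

11000010001

state after step 2 := 10010110101
3. -> 01110100101
4. -> 01000111101
5. -> 01101100001
6. -> 01001010011
7. -> 01111011110
8. -> 11000010001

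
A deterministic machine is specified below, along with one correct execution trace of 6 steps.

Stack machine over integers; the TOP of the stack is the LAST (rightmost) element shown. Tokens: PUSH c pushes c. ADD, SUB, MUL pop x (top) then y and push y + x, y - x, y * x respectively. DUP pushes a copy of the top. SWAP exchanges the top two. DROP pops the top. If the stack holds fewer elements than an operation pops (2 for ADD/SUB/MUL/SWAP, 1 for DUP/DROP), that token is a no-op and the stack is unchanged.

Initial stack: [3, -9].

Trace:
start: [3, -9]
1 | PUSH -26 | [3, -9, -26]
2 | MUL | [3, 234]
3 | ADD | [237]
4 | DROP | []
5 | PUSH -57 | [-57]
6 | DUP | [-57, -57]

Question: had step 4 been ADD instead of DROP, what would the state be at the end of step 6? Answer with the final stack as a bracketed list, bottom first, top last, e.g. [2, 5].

[237, -57, -57]

(re-executing from step 4 with the substitution; state before step 4: [237])
4 | ADD | [237]
5 | PUSH -57 | [237, -57]
6 | DUP | [237, -57, -57]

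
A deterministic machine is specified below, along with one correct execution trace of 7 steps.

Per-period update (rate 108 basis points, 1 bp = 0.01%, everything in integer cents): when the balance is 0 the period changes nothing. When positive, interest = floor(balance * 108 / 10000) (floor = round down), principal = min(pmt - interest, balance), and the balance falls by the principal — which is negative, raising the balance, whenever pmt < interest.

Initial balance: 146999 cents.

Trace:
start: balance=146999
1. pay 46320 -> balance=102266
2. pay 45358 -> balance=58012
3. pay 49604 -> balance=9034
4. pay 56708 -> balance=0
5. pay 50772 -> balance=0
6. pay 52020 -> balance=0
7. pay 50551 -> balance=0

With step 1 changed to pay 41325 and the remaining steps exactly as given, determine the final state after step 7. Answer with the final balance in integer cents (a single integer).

0

(re-executing from step 1 with the substitution; state before step 1: balance=146999)
1. pay 41325 -> balance=107261
2. pay 45358 -> balance=63061
3. pay 49604 -> balance=14138
4. pay 56708 -> balance=0
5. pay 50772 -> balance=0
6. pay 52020 -> balance=0
7. pay 50551 -> balance=0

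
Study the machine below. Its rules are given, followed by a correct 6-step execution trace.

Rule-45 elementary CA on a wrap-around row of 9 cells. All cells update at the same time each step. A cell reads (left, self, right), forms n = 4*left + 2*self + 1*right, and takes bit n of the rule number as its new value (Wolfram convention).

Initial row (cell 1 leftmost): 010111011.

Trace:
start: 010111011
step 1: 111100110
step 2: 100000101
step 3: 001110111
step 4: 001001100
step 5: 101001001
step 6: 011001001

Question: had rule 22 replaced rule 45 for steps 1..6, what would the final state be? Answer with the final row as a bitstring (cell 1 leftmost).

000010010

(re-executing steps 1..6 under rule 22; state before step 1: 010111011)
step 1: 010000000
step 2: 111000000
step 3: 000100001
step 4: 101110011
step 5: 000001100
step 6: 000010010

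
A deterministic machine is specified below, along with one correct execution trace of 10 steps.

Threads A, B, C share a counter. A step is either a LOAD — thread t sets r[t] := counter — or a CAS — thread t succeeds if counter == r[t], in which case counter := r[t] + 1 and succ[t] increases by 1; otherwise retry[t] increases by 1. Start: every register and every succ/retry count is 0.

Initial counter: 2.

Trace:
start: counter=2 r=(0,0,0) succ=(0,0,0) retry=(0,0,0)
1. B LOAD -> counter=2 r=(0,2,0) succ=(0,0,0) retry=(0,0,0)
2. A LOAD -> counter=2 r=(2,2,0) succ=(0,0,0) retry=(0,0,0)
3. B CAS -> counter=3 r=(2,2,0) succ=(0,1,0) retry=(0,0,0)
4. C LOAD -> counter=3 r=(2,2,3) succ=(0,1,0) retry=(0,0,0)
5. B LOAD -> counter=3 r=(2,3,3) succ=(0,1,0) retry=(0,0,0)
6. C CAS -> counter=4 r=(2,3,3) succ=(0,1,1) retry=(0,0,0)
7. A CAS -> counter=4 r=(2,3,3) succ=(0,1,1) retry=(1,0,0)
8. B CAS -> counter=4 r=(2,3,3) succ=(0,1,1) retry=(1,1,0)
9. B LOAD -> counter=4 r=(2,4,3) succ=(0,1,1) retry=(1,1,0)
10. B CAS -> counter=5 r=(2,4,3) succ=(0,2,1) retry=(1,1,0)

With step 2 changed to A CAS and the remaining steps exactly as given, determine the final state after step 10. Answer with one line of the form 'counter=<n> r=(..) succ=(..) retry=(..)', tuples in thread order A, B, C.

(re-executing from step 2 with the substitution; state before step 2: counter=2 r=(0,2,0) succ=(0,0,0) retry=(0,0,0))
2. A CAS -> counter=2 r=(0,2,0) succ=(0,0,0) retry=(1,0,0)
3. B CAS -> counter=3 r=(0,2,0) succ=(0,1,0) retry=(1,0,0)
4. C LOAD -> counter=3 r=(0,2,3) succ=(0,1,0) retry=(1,0,0)
5. B LOAD -> counter=3 r=(0,3,3) succ=(0,1,0) retry=(1,0,0)
6. C CAS -> counter=4 r=(0,3,3) succ=(0,1,1) retry=(1,0,0)
7. A CAS -> counter=4 r=(0,3,3) succ=(0,1,1) retry=(2,0,0)
8. B CAS -> counter=4 r=(0,3,3) succ=(0,1,1) retry=(2,1,0)
9. B LOAD -> counter=4 r=(0,4,3) succ=(0,1,1) retry=(2,1,0)
10. B CAS -> counter=5 r=(0,4,3) succ=(0,2,1) retry=(2,1,0)

counter=5 r=(0,4,3) succ=(0,2,1) retry=(2,1,0)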